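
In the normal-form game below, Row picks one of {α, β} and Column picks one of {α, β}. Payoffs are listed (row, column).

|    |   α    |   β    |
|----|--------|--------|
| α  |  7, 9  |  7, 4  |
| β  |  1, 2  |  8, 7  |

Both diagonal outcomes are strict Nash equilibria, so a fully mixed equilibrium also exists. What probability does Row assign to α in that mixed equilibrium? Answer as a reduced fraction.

Row's mix p on α must make Column indifferent between α and β.
Column's payoff from α: 9p + 2(1−p). From β: 4p + 7(1−p).
Set equal: 5p = 5(1−p) → p = 5/10 = 1/2.

1/2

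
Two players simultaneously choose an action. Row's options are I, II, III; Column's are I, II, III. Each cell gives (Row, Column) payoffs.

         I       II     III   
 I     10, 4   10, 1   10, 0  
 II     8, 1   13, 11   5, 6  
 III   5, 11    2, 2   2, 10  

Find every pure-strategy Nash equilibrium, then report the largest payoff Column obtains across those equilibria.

Both I is a pure NE (Row: 10 ≥ 8; Column: 4 ≥ 1). Column gets 4.
Both II is a pure NE (Row: 13 ≥ 10; Column: 11 ≥ 6). Column gets 11.
Every other cell has a profitable deviation for at least one player. Highest of {4, 11} is 11.

11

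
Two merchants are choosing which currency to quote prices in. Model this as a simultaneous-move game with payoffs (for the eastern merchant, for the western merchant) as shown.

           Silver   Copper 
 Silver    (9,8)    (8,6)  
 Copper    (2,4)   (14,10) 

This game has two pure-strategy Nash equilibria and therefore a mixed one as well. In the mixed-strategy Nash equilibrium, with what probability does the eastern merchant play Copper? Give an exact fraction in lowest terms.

1/4

The eastern merchant's mix p on Silver must make the western merchant indifferent between Silver and Copper.
The western merchant's payoff from Silver: 8p + 4(1−p). From Copper: 6p + 10(1−p).
Set equal: 2p = 6(1−p) → p = 6/8 = 3/4.
Probability on Copper is 1 − 3/4 = 1/4.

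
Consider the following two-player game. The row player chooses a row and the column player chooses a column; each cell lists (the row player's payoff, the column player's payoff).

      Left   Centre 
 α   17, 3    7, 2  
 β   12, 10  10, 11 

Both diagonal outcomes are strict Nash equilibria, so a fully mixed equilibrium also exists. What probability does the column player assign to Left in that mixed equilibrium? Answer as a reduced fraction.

3/8

The column player's mix q on Left must make the row player indifferent between α and β.
The row player's payoff from α: 17q + 7(1−q). From β: 12q + 10(1−q).
Set equal: 5q = 3(1−q) → q = 3/8.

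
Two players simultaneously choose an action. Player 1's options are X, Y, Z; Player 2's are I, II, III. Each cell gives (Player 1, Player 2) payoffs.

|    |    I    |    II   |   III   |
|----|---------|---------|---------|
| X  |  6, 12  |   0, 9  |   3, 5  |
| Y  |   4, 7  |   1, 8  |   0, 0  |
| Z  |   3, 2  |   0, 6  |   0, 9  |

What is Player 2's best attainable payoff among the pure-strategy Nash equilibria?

12

(X, I) is a pure NE (Player 1: 6 ≥ 4; Player 2: 12 ≥ 9). Player 2 gets 12.
(Y, II) is a pure NE (Player 1: 1 ≥ 0; Player 2: 8 ≥ 7). Player 2 gets 8.
Every other cell has a profitable deviation for at least one player. Highest of {12, 8} is 12.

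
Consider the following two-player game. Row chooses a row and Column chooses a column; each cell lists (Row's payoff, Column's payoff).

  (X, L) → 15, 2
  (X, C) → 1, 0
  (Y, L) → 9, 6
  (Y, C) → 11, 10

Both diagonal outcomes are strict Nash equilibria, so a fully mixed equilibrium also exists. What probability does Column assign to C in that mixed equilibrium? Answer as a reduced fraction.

3/8

Column's mix q on L must make Row indifferent between X and Y.
Row's payoff from X: 15q + 1(1−q). From Y: 9q + 11(1−q).
Set equal: 6q = 10(1−q) → q = 10/16 = 5/8.
Probability on C is 1 − 5/8 = 3/8.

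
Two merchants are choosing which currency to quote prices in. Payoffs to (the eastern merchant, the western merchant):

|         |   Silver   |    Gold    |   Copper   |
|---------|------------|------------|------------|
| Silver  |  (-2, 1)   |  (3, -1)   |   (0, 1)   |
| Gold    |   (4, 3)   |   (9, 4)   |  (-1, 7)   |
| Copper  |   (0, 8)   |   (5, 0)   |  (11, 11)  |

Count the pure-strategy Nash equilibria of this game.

Both Copper: the eastern merchant gets 11 (best alternative 0); the western merchant gets 11 (best alternative 8). Neither deviates — NE.
Both Gold is not a NE: the western merchant would switch to Copper (7 > 4).
No other cell survives both best-response checks, so there is 1 pure NE.

1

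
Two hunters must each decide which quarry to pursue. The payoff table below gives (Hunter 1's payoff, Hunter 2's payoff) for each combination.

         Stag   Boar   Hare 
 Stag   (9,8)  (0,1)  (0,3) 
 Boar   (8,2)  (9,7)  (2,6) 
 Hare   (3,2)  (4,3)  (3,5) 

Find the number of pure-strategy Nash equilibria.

Both Stag: Hunter 1 gets 9 (best alternative 8); Hunter 2 gets 8 (best alternative 3). Neither deviates — NE.
Both Boar: Hunter 1 gets 9 (best alternative 4); Hunter 2 gets 7 (best alternative 6). Neither deviates — NE.
Both Hare: Hunter 1 gets 3 (best alternative 2); Hunter 2 gets 5 (best alternative 3). Neither deviates — NE.
(Boar, Stag) is not a NE: Hunter 1 would switch to Stag (9 > 8).
No other cell survives both best-response checks, so there are 3 pure NE.

3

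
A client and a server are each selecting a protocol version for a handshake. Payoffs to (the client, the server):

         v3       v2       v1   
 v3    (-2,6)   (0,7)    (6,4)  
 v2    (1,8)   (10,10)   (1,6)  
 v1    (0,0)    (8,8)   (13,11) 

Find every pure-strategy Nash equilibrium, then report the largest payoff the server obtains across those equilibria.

11

Both v2 is a pure NE (the client: 10 ≥ 8; the server: 10 ≥ 8). The server gets 10.
Both v1 is a pure NE (the client: 13 ≥ 6; the server: 11 ≥ 8). The server gets 11.
Every other cell has a profitable deviation for at least one player. Highest of {10, 11} is 11.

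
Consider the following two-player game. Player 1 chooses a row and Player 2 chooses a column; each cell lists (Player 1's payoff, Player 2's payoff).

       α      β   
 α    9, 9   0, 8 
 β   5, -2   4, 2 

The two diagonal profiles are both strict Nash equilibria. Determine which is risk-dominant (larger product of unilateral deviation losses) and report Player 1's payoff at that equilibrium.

4

At both α: Player 1 loses 9 − 5 = 4 by deviating; Player 2 loses 9 − 8 = 1. Product = 4·1 = 4.
At both β: Player 1 loses 4 − 0 = 4 by deviating; Player 2 loses 2 − (-2) = 4. Product = 4·4 = 16.
16 > 4, so both β is risk-dominant. Player 1's payoff there is 4.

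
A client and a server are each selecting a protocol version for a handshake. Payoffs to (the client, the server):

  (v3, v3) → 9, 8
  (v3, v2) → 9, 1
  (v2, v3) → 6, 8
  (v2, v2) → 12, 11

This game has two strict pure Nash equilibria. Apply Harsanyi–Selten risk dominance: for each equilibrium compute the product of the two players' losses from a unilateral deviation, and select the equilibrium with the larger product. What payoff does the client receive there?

At both v3: the client loses 9 − 6 = 3 by deviating; the server loses 8 − 1 = 7. Product = 3·7 = 21.
At both v2: the client loses 12 − 9 = 3 by deviating; the server loses 11 − 8 = 3. Product = 3·3 = 9.
21 > 9, so both v3 is risk-dominant. The client's payoff there is 9.

9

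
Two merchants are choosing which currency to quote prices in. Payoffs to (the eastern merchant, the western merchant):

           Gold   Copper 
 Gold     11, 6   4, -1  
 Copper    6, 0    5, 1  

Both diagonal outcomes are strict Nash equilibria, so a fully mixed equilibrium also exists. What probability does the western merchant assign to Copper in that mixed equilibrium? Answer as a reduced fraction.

5/6

The western merchant's mix q on Gold must make the eastern merchant indifferent between Gold and Copper.
The eastern merchant's payoff from Gold: 11q + 4(1−q). From Copper: 6q + 5(1−q).
Set equal: 5q = 1(1−q) → q = 1/6.
Probability on Copper is 1 − 1/6 = 5/6.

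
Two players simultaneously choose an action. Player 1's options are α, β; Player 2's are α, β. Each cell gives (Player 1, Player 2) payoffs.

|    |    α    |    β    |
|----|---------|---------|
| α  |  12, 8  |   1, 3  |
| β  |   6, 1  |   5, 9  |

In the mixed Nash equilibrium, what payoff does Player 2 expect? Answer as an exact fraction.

69/13

Player 1 mixes with probability p on α, chosen so Player 2 is indifferent: 8p + 1(1−p) = 3p + 9(1−p) gives p = 8/13.
Player 2's expected payoff is 8·8/13 + 1·5/13 = 69/13.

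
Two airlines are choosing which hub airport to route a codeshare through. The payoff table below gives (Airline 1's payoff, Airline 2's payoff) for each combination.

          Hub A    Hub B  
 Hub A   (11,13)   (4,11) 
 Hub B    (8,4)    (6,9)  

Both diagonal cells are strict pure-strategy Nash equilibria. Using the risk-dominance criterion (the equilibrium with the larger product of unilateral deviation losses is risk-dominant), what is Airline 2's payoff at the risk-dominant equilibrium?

At both Hub A: Airline 1 loses 11 − 8 = 3 by deviating; Airline 2 loses 13 − 11 = 2. Product = 3·2 = 6.
At both Hub B: Airline 1 loses 6 − 4 = 2 by deviating; Airline 2 loses 9 − 4 = 5. Product = 2·5 = 10.
10 > 6, so both Hub B is risk-dominant. Airline 2's payoff there is 9.

9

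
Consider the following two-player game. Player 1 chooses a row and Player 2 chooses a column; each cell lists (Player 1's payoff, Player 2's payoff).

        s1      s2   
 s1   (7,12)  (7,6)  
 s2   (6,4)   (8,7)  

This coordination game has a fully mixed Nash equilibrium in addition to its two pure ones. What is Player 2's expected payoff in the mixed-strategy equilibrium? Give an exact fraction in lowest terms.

20/3

Player 1 mixes with probability p on s1, chosen so Player 2 is indifferent: 12p + 4(1−p) = 6p + 7(1−p) gives p = 1/3.
Player 2's expected payoff is 12·1/3 + 4·2/3 = 20/3.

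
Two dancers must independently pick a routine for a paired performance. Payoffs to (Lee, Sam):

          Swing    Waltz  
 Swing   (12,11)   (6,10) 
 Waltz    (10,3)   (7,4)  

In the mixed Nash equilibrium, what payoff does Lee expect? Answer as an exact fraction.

8

Sam mixes with probability q on Swing, chosen so Lee is indifferent: 12q + 6(1−q) = 10q + 7(1−q) gives q = 1/3.
Lee's expected payoff (from either row, since indifferent) is 12·1/3 + 6·2/3 = 8.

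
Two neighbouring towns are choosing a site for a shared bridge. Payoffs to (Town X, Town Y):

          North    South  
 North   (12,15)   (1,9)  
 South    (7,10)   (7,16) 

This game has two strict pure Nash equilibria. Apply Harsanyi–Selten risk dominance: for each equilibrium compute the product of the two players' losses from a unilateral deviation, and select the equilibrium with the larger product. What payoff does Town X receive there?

At both North: Town X loses 12 − 7 = 5 by deviating; Town Y loses 15 − 9 = 6. Product = 5·6 = 30.
At both South: Town X loses 7 − 1 = 6 by deviating; Town Y loses 16 − 10 = 6. Product = 6·6 = 36.
36 > 30, so both South is risk-dominant. Town X's payoff there is 7.

7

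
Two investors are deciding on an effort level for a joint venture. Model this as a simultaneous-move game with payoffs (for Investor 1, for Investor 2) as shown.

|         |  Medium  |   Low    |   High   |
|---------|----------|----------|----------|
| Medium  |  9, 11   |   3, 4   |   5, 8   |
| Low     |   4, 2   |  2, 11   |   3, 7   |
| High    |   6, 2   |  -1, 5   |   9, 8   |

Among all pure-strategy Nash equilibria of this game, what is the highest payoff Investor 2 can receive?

11

Both Medium is a pure NE (Investor 1: 9 ≥ 6; Investor 2: 11 ≥ 8). Investor 2 gets 11.
Both High is a pure NE (Investor 1: 9 ≥ 5; Investor 2: 8 ≥ 5). Investor 2 gets 8.
Every other cell has a profitable deviation for at least one player. Highest of {11, 8} is 11.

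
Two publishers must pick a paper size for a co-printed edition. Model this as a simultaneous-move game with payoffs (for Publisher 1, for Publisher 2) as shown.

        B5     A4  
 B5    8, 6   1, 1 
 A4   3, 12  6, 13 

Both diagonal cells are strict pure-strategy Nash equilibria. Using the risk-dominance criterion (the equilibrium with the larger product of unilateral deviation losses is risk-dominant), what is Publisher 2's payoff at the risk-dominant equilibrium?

6

At both B5: Publisher 1 loses 8 − 3 = 5 by deviating; Publisher 2 loses 6 − 1 = 5. Product = 5·5 = 25.
At both A4: Publisher 1 loses 6 − 1 = 5 by deviating; Publisher 2 loses 13 − 12 = 1. Product = 5·1 = 5.
25 > 5, so both B5 is risk-dominant. Publisher 2's payoff there is 6.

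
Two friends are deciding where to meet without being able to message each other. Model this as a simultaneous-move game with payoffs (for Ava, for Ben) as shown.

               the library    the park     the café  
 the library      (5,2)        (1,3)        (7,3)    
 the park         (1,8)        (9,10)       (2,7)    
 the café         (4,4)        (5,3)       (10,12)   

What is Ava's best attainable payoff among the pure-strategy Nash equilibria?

Both the park is a pure NE (Ava: 9 ≥ 5; Ben: 10 ≥ 8). Ava gets 9.
Both the café is a pure NE (Ava: 10 ≥ 7; Ben: 12 ≥ 4). Ava gets 10.
Every other cell has a profitable deviation for at least one player. Highest of {9, 10} is 10.

10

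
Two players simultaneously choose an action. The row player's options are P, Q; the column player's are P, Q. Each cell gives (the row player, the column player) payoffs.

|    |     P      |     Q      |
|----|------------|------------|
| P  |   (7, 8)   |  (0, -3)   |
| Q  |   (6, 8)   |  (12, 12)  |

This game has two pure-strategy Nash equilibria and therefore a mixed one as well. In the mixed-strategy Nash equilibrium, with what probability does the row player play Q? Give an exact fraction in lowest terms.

11/15

The row player's mix p on P must make the column player indifferent between P and Q.
The column player's payoff from P: 8p + 8(1−p). From Q: (-3)p + 12(1−p).
Set equal: 11p = 4(1−p) → p = 4/15.
Probability on Q is 1 − 4/15 = 11/15.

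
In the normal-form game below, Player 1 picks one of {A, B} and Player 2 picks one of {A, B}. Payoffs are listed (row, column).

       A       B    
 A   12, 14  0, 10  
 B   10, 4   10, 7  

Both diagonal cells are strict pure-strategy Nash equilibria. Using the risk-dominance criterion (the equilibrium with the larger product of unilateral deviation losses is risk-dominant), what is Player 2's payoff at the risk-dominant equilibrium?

7

At both A: Player 1 loses 12 − 10 = 2 by deviating; Player 2 loses 14 − 10 = 4. Product = 2·4 = 8.
At both B: Player 1 loses 10 − 0 = 10 by deviating; Player 2 loses 7 − 4 = 3. Product = 10·3 = 30.
30 > 8, so both B is risk-dominant. Player 2's payoff there is 7.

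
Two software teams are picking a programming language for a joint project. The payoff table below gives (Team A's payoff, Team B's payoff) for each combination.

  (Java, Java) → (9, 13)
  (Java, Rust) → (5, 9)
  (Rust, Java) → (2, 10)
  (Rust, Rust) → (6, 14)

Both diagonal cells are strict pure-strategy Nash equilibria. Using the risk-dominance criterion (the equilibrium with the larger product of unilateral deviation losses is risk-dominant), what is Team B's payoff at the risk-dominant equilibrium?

At both Java: Team A loses 9 − 2 = 7 by deviating; Team B loses 13 − 9 = 4. Product = 7·4 = 28.
At both Rust: Team A loses 6 − 5 = 1 by deviating; Team B loses 14 − 10 = 4. Product = 1·4 = 4.
28 > 4, so both Java is risk-dominant. Team B's payoff there is 13.

13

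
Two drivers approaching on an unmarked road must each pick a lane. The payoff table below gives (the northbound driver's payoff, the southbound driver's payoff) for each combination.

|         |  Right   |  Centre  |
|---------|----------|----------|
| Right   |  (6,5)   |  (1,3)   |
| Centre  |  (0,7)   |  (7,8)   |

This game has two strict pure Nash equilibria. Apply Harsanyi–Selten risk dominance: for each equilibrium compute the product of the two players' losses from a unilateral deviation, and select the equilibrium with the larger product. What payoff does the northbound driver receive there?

6

At both Right: the northbound driver loses 6 − 0 = 6 by deviating; the southbound driver loses 5 − 3 = 2. Product = 6·2 = 12.
At both Centre: the northbound driver loses 7 − 1 = 6 by deviating; the southbound driver loses 8 − 7 = 1. Product = 6·1 = 6.
12 > 6, so both Right is risk-dominant. The northbound driver's payoff there is 6.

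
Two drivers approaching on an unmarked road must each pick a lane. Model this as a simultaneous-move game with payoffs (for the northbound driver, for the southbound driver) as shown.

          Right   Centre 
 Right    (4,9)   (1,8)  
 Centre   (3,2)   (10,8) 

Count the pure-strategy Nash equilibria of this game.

2

Both Right: the northbound driver gets 4 (best alternative 3); the southbound driver gets 9 (best alternative 8). Neither deviates — NE.
Both Centre: the northbound driver gets 10 (best alternative 1); the southbound driver gets 8 (best alternative 2). Neither deviates — NE.
(Centre, Right) is not a NE: the northbound driver would switch to Right (4 > 3).
No other cell survives both best-response checks, so there are 2 pure NE.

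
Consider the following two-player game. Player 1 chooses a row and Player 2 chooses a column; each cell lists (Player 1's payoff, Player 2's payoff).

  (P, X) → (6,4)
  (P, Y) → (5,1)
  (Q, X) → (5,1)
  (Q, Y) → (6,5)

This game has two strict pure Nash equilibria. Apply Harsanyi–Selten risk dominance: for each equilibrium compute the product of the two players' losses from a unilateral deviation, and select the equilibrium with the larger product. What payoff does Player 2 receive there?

At (P, X): Player 1 loses 6 − 5 = 1 by deviating; Player 2 loses 4 − 1 = 3. Product = 1·3 = 3.
At (Q, Y): Player 1 loses 6 − 5 = 1 by deviating; Player 2 loses 5 − 1 = 4. Product = 1·4 = 4.
4 > 3, so (Q, Y) is risk-dominant. Player 2's payoff there is 5.

5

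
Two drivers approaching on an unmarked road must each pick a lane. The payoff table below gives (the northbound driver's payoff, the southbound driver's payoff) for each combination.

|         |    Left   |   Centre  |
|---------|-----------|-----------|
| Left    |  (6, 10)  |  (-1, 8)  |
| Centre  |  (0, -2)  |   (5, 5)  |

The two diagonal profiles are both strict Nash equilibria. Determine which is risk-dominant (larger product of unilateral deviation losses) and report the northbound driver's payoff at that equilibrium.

5

At both Left: the northbound driver loses 6 − 0 = 6 by deviating; the southbound driver loses 10 − 8 = 2. Product = 6·2 = 12.
At both Centre: the northbound driver loses 5 − (-1) = 6 by deviating; the southbound driver loses 5 − (-2) = 7. Product = 6·7 = 42.
42 > 12, so both Centre is risk-dominant. The northbound driver's payoff there is 5.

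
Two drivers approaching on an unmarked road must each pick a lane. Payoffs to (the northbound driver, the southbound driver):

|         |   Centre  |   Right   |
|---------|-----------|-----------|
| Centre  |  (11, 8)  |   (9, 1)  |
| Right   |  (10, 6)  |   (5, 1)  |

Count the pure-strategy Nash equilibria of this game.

1

Both Centre: the northbound driver gets 11 (best alternative 10); the southbound driver gets 8 (best alternative 1). Neither deviates — NE.
Both Right is not a NE: the northbound driver would switch to Centre (9 > 5).
No other cell survives both best-response checks, so there is 1 pure NE.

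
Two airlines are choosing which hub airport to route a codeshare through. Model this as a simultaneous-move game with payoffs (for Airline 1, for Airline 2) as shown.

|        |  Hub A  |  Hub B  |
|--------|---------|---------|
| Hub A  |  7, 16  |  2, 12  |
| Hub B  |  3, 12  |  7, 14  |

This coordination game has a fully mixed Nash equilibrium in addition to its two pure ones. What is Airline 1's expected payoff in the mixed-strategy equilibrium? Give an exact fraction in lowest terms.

43/9

Airline 2 mixes with probability q on Hub A, chosen so Airline 1 is indifferent: 7q + 2(1−q) = 3q + 7(1−q) gives q = 5/9.
Airline 1's expected payoff (from either row, since indifferent) is 7·5/9 + 2·4/9 = 43/9.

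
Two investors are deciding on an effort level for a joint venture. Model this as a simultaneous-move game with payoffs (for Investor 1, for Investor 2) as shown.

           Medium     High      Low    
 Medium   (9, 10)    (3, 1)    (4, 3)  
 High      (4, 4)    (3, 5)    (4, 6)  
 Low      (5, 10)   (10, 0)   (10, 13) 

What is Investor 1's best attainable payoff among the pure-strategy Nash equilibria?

Both Medium is a pure NE (Investor 1: 9 ≥ 5; Investor 2: 10 ≥ 3). Investor 1 gets 9.
Both Low is a pure NE (Investor 1: 10 ≥ 4; Investor 2: 13 ≥ 10). Investor 1 gets 10.
Every other cell has a profitable deviation for at least one player. Highest of {9, 10} is 10.

10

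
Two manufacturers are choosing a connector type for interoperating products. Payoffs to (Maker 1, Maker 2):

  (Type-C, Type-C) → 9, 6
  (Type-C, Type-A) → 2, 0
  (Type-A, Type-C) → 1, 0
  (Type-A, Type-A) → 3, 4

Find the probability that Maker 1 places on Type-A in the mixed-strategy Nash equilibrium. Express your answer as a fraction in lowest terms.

Maker 1's mix p on Type-C must make Maker 2 indifferent between Type-C and Type-A.
Maker 2's payoff from Type-C: 6p + 0(1−p). From Type-A: 0p + 4(1−p).
Set equal: 6p = 4(1−p) → p = 4/10 = 2/5.
Probability on Type-A is 1 − 2/5 = 3/5.

3/5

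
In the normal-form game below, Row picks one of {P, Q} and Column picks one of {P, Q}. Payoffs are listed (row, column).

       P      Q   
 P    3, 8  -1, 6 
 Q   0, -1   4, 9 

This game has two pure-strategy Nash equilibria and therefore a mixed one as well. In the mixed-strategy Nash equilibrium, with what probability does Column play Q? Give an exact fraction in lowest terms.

3/8

Column's mix q on P must make Row indifferent between P and Q.
Row's payoff from P: 3q + (-1)(1−q). From Q: 0q + 4(1−q).
Set equal: 3q = 5(1−q) → q = 5/8.
Probability on Q is 1 − 5/8 = 3/8.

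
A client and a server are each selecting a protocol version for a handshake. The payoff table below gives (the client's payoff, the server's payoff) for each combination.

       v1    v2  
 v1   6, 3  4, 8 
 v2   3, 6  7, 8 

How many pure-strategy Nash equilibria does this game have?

Both v2: the client gets 7 (best alternative 4); the server gets 8 (best alternative 6). Neither deviates — NE.
Both v1 is not a NE: the server would switch to v2 (8 > 3).
No other cell survives both best-response checks, so there is 1 pure NE.

1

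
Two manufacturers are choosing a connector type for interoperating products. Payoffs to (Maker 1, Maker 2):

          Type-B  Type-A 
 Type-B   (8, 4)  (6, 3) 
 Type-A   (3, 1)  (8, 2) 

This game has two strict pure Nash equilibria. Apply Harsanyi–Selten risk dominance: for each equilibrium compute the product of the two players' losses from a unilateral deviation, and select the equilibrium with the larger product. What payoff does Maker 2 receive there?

At both Type-B: Maker 1 loses 8 − 3 = 5 by deviating; Maker 2 loses 4 − 3 = 1. Product = 5·1 = 5.
At both Type-A: Maker 1 loses 8 − 6 = 2 by deviating; Maker 2 loses 2 − 1 = 1. Product = 2·1 = 2.
5 > 2, so both Type-B is risk-dominant. Maker 2's payoff there is 4.

4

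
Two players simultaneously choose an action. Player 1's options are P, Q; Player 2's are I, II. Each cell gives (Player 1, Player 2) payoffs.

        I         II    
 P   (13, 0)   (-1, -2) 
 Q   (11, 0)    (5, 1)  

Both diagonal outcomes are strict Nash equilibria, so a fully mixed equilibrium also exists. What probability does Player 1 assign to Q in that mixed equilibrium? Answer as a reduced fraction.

2/3

Player 1's mix p on P must make Player 2 indifferent between I and II.
Player 2's payoff from I: 0p + 0(1−p). From II: (-2)p + 1(1−p).
Set equal: 2p = 1(1−p) → p = 1/3.
Probability on Q is 1 − 1/3 = 2/3.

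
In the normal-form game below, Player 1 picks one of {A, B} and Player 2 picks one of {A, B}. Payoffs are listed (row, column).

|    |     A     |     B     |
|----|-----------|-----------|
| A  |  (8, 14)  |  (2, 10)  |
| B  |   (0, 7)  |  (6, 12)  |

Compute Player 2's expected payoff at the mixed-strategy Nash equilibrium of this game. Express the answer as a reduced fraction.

98/9

Player 1 mixes with probability p on A, chosen so Player 2 is indifferent: 14p + 7(1−p) = 10p + 12(1−p) gives p = 5/9.
Player 2's expected payoff is 14·5/9 + 7·4/9 = 98/9.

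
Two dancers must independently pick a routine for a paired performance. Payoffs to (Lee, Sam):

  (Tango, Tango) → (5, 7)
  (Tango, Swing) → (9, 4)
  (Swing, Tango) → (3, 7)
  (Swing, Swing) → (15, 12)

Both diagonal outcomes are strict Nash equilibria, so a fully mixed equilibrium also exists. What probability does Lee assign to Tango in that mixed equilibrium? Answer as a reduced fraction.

Lee's mix p on Tango must make Sam indifferent between Tango and Swing.
Sam's payoff from Tango: 7p + 7(1−p). From Swing: 4p + 12(1−p).
Set equal: 3p = 5(1−p) → p = 5/8.

5/8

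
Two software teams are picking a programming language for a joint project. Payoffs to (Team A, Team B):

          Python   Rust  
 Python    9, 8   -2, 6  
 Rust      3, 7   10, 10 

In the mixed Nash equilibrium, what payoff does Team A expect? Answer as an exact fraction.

Team B mixes with probability q on Python, chosen so Team A is indifferent: 9q + (-2)(1−q) = 3q + 10(1−q) gives q = 2/3.
Team A's expected payoff (from either row, since indifferent) is 9·2/3 + (-2)·1/3 = 16/3.

16/3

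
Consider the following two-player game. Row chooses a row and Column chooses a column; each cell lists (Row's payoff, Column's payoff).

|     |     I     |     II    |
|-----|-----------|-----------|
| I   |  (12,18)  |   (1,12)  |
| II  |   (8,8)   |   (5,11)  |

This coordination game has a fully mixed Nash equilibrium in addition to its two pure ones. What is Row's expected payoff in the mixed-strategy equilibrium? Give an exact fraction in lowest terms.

Column mixes with probability q on I, chosen so Row is indifferent: 12q + 1(1−q) = 8q + 5(1−q) gives q = 1/2.
Row's expected payoff (from either row, since indifferent) is 12·1/2 + 1·1/2 = 13/2.

13/2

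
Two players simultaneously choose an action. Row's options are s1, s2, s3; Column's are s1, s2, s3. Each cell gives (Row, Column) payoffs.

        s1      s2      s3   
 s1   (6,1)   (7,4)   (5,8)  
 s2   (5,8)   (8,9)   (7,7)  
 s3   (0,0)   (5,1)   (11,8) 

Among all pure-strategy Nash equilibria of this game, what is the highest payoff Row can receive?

11

Both s2 is a pure NE (Row: 8 ≥ 7; Column: 9 ≥ 8). Row gets 8.
Both s3 is a pure NE (Row: 11 ≥ 7; Column: 8 ≥ 1). Row gets 11.
Every other cell has a profitable deviation for at least one player. Highest of {8, 11} is 11.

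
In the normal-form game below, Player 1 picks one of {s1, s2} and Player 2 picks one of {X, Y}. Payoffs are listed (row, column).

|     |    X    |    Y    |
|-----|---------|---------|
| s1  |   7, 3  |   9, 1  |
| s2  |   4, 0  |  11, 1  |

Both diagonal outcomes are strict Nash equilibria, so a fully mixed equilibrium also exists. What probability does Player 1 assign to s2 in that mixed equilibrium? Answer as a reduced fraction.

2/3

Player 1's mix p on s1 must make Player 2 indifferent between X and Y.
Player 2's payoff from X: 3p + 0(1−p). From Y: 1p + 1(1−p).
Set equal: 2p = 1(1−p) → p = 1/3.
Probability on s2 is 1 − 1/3 = 2/3.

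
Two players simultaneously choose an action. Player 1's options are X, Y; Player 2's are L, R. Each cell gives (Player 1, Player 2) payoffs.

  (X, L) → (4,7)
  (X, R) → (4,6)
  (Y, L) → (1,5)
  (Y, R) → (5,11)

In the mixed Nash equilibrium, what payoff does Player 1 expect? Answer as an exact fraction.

Player 2 mixes with probability q on L, chosen so Player 1 is indifferent: 4q + 4(1−q) = 1q + 5(1−q) gives q = 1/4.
Player 1's expected payoff (from either row, since indifferent) is 4·1/4 + 4·3/4 = 4.

4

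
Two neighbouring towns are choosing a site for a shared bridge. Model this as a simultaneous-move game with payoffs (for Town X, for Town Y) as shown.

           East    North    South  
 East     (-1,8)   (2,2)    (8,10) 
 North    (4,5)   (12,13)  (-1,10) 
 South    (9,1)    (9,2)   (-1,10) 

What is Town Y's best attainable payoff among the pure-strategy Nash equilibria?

(East, South) is a pure NE (Town X: 8 ≥ -1; Town Y: 10 ≥ 8). Town Y gets 10.
Both North is a pure NE (Town X: 12 ≥ 9; Town Y: 13 ≥ 10). Town Y gets 13.
Every other cell has a profitable deviation for at least one player. Highest of {10, 13} is 13.

13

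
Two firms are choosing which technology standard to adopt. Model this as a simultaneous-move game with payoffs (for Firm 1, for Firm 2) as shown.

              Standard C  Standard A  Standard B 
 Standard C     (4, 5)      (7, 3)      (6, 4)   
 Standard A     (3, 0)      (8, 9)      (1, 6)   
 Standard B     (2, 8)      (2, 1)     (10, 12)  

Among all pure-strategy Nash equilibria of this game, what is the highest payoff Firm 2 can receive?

Both Standard C is a pure NE (Firm 1: 4 ≥ 3; Firm 2: 5 ≥ 4). Firm 2 gets 5.
Both Standard A is a pure NE (Firm 1: 8 ≥ 7; Firm 2: 9 ≥ 6). Firm 2 gets 9.
Both Standard B is a pure NE (Firm 1: 10 ≥ 6; Firm 2: 12 ≥ 8). Firm 2 gets 12.
Every other cell has a profitable deviation for at least one player. Highest of {5, 9, 12} is 12.

12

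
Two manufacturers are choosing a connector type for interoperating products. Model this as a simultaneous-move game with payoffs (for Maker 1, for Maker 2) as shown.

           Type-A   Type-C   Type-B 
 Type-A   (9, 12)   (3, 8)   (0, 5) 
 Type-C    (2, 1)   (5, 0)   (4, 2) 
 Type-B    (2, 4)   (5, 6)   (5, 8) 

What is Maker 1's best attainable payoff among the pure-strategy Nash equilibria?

Both Type-A is a pure NE (Maker 1: 9 ≥ 2; Maker 2: 12 ≥ 8). Maker 1 gets 9.
Both Type-B is a pure NE (Maker 1: 5 ≥ 4; Maker 2: 8 ≥ 6). Maker 1 gets 5.
Every other cell has a profitable deviation for at least one player. Highest of {9, 5} is 9.

9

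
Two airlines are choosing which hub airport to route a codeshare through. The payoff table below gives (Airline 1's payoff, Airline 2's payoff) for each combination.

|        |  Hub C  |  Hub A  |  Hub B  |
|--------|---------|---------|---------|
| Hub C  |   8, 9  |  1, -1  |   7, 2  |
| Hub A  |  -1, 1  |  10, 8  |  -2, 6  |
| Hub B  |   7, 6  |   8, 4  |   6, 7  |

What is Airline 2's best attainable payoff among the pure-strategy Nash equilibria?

9

Both Hub C is a pure NE (Airline 1: 8 ≥ 7; Airline 2: 9 ≥ 2). Airline 2 gets 9.
Both Hub A is a pure NE (Airline 1: 10 ≥ 8; Airline 2: 8 ≥ 6). Airline 2 gets 8.
Every other cell has a profitable deviation for at least one player. Highest of {9, 8} is 9.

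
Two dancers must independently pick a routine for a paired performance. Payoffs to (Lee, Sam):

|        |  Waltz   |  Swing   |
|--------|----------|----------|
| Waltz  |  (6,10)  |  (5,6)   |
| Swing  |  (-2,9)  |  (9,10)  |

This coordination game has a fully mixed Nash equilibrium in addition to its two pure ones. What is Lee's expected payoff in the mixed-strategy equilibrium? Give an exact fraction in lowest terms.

16/3

Sam mixes with probability q on Waltz, chosen so Lee is indifferent: 6q + 5(1−q) = (-2)q + 9(1−q) gives q = 1/3.
Lee's expected payoff (from either row, since indifferent) is 6·1/3 + 5·2/3 = 16/3.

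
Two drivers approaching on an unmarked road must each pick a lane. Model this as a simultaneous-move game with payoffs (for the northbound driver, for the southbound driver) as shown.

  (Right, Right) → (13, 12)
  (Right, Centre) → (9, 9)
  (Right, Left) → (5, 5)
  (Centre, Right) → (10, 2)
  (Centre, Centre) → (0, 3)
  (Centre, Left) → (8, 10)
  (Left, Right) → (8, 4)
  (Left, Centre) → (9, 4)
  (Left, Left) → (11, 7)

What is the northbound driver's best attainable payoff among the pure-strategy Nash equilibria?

Both Right is a pure NE (the northbound driver: 13 ≥ 10; the southbound driver: 12 ≥ 9). The northbound driver gets 13.
Both Left is a pure NE (the northbound driver: 11 ≥ 8; the southbound driver: 7 ≥ 4). The northbound driver gets 11.
Every other cell has a profitable deviation for at least one player. Highest of {13, 11} is 13.

13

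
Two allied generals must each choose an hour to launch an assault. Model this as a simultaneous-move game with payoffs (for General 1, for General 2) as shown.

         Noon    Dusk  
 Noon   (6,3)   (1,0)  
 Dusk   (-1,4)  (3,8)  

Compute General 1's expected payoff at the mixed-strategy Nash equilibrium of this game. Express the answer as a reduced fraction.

General 2 mixes with probability q on Noon, chosen so General 1 is indifferent: 6q + 1(1−q) = (-1)q + 3(1−q) gives q = 2/9.
General 1's expected payoff (from either row, since indifferent) is 6·2/9 + 1·7/9 = 19/9.

19/9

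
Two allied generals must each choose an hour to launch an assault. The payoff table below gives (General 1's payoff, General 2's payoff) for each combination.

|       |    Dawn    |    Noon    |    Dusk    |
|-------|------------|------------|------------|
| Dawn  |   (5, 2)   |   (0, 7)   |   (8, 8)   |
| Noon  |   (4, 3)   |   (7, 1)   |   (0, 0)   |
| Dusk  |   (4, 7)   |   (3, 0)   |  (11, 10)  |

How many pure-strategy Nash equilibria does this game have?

1

Both Dusk: General 1 gets 11 (best alternative 8); General 2 gets 10 (best alternative 7). Neither deviates — NE.
Both Noon is not a NE: General 2 would switch to Dawn (3 > 1).
No other cell survives both best-response checks, so there is 1 pure NE.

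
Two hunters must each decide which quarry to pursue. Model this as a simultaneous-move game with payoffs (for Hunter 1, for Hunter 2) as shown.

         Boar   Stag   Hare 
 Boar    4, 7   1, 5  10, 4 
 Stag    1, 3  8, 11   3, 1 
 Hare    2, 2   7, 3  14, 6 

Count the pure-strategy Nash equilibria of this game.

Both Boar: Hunter 1 gets 4 (best alternative 2); Hunter 2 gets 7 (best alternative 5). Neither deviates — NE.
Both Stag: Hunter 1 gets 8 (best alternative 7); Hunter 2 gets 11 (best alternative 3). Neither deviates — NE.
Both Hare: Hunter 1 gets 14 (best alternative 10); Hunter 2 gets 6 (best alternative 3). Neither deviates — NE.
(Hare, Boar) is not a NE: Hunter 1 would switch to Boar (4 > 2).
No other cell survives both best-response checks, so there are 3 pure NE.

3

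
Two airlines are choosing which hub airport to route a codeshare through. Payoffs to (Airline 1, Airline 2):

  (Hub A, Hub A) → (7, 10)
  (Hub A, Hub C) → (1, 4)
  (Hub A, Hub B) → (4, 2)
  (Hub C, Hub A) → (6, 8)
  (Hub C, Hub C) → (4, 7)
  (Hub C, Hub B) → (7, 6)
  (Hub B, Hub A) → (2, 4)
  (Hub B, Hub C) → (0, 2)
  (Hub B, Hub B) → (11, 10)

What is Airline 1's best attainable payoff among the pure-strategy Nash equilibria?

Both Hub A is a pure NE (Airline 1: 7 ≥ 6; Airline 2: 10 ≥ 4). Airline 1 gets 7.
Both Hub B is a pure NE (Airline 1: 11 ≥ 7; Airline 2: 10 ≥ 4). Airline 1 gets 11.
Every other cell has a profitable deviation for at least one player. Highest of {7, 11} is 11.

11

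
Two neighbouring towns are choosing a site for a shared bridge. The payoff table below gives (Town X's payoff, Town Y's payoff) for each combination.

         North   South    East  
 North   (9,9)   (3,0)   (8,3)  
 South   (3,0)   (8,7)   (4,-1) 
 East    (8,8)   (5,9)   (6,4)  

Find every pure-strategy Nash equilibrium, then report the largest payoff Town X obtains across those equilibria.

Both North is a pure NE (Town X: 9 ≥ 8; Town Y: 9 ≥ 3). Town X gets 9.
Both South is a pure NE (Town X: 8 ≥ 5; Town Y: 7 ≥ 0). Town X gets 8.
Every other cell has a profitable deviation for at least one player. Highest of {9, 8} is 9.

9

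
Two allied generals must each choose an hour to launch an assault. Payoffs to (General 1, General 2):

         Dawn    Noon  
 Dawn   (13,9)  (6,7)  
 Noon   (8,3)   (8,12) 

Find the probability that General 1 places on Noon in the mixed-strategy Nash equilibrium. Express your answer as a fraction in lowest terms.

2/11

General 1's mix p on Dawn must make General 2 indifferent between Dawn and Noon.
General 2's payoff from Dawn: 9p + 3(1−p). From Noon: 7p + 12(1−p).
Set equal: 2p = 9(1−p) → p = 9/11.
Probability on Noon is 1 − 9/11 = 2/11.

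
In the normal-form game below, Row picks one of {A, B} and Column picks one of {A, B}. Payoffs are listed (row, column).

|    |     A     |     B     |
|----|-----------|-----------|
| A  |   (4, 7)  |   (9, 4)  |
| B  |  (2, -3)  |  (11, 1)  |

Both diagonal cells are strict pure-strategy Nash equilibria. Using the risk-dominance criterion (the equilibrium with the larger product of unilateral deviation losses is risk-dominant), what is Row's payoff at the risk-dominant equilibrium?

11

At both A: Row loses 4 − 2 = 2 by deviating; Column loses 7 − 4 = 3. Product = 2·3 = 6.
At both B: Row loses 11 − 9 = 2 by deviating; Column loses 1 − (-3) = 4. Product = 2·4 = 8.
8 > 6, so both B is risk-dominant. Row's payoff there is 11.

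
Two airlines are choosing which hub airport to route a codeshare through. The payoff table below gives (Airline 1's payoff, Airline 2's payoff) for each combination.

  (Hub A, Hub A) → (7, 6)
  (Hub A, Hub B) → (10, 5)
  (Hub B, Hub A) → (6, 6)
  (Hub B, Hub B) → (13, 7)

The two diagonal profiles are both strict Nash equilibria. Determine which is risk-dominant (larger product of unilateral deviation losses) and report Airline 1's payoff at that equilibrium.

13

At both Hub A: Airline 1 loses 7 − 6 = 1 by deviating; Airline 2 loses 6 − 5 = 1. Product = 1·1 = 1.
At both Hub B: Airline 1 loses 13 − 10 = 3 by deviating; Airline 2 loses 7 − 6 = 1. Product = 3·1 = 3.
3 > 1, so both Hub B is risk-dominant. Airline 1's payoff there is 13.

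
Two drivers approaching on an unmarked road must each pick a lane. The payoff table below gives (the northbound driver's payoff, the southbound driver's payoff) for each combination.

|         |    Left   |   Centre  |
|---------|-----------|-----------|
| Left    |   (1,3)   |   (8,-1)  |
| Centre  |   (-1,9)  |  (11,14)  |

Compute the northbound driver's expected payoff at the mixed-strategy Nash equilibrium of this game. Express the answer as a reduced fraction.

19/5

The southbound driver mixes with probability q on Left, chosen so the northbound driver is indifferent: 1q + 8(1−q) = (-1)q + 11(1−q) gives q = 3/5.
The northbound driver's expected payoff (from either row, since indifferent) is 1·3/5 + 8·2/5 = 19/5.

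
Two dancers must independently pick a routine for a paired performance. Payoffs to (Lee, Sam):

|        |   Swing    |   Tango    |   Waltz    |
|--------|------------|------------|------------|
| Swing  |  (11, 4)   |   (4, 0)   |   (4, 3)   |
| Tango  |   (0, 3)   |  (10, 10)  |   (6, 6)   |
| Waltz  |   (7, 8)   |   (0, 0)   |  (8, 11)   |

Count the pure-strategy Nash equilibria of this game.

Both Swing: Lee gets 11 (best alternative 7); Sam gets 4 (best alternative 3). Neither deviates — NE.
Both Tango: Lee gets 10 (best alternative 4); Sam gets 10 (best alternative 6). Neither deviates — NE.
Both Waltz: Lee gets 8 (best alternative 6); Sam gets 11 (best alternative 8). Neither deviates — NE.
(Swing, Tango) is not a NE: Lee would switch to Tango (10 > 4).
No other cell survives both best-response checks, so there are 3 pure NE.

3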